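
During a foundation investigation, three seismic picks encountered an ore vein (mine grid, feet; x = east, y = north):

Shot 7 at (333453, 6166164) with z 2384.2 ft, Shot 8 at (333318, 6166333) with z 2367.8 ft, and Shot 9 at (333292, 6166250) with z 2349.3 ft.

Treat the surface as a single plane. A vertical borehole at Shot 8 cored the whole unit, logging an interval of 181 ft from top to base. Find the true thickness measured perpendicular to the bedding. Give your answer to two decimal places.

172.55 ft

Let the plane be z = a·x + b·y + c.
Shot 8−Shot 7: −135a + 169b = −16.4;  Shot 9−Shot 7: −161a + 86b = −34.9.
Solving gives a = 0.28769, b = 0.13277.
|∇z| = √(a²+b²) = 0.31685, so dip δ = arctan(0.31685) = 17.58°.
True thickness = vertical thickness × cos δ = 181 × cos 17.58° = 172.55 ft.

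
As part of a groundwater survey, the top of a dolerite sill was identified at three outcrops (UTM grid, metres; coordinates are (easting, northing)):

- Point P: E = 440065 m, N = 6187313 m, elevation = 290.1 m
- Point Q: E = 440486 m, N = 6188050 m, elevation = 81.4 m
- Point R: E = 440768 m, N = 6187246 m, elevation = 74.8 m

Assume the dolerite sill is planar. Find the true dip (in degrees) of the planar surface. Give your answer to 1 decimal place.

Let the plane be z = a·E + b·N + c.
Point Q−Point P: 421a + 737b = −208.7;  Point R−Point P: 703a − 67b = −215.3.
Solving gives a = −0.31604, b = −0.10264.
Gradient magnitude |∇z| = √(a² + b²) = √(0.09988 + 0.01054) = 0.33229.
True dip = arctan(0.33229) = 18.4°, dipping toward ENE (azimuth ≈ 072°).

18.4°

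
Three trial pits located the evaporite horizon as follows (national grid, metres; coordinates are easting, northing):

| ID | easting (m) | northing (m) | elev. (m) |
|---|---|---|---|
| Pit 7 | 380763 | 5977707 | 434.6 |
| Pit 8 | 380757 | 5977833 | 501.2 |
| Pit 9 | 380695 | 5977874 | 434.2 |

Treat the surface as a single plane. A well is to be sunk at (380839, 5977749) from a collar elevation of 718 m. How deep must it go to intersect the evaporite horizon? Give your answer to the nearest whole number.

146 m

Two edge vectors: Pit 7→Pit 8 = (-6, 126, 66.6), Pit 7→Pit 9 = (-68, 167, -0.4).
Normal n = (Pit 7→Pit 8) × (Pit 7→Pit 9) = (-11172.6, -4531.2, 7566).
So ∂z/∂easting = −n_x/n_z = 1.47668517 and ∂z/∂northing = −n_y/n_z = 0.59888977.
Intercept c from Pit 7: 434.6 − 562267.08 − 3579987.57 = −4141820.05.
At (380839, 5977749): z_contact = 562379.3 + 3580012.7 − 4141820.05 = 572.0 m.
Depth below ground = 718 − 572.0 = 146 m.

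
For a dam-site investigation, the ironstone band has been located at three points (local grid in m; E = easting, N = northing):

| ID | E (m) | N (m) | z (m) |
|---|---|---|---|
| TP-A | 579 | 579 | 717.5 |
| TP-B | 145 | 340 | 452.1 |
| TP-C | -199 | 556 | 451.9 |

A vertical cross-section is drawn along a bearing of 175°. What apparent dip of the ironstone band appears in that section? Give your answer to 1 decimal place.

26.0°

Two edge vectors: TP-A→TP-B = (-434, -239, -265.4), TP-A→TP-C = (-778, -23, -265.6).
Normal n = (TP-A→TP-B) × (TP-A→TP-C) = (57374.2, 91210.8, -175960).
So ∂z/∂E = −n_x/n_z = 0.32606 and ∂z/∂N = −n_y/n_z = 0.51836.
Unit vector along 175° is (sin 175°, cos 175°) = (0.0872, -0.9962).
Slope in that direction = a·(0.0872) + b·(-0.9962) = −0.48797.
Apparent dip = arctan|0.48797| = 26.0° (true dip is 31.5°, so apparent ≤ true as expected).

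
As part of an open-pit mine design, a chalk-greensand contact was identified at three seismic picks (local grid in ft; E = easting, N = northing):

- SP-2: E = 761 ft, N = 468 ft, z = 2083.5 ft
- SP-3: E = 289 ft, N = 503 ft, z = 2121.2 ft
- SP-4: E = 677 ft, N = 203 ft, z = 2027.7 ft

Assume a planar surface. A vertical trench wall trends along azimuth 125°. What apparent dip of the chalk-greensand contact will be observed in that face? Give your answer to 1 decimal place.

10.4°

Let the plane be z = a·E + b·N + c.
SP-3−SP-2: −472a + 35b = 37.7;  SP-4−SP-2: −84a − 265b = −55.8.
Solving gives a = −0.06278, b = 0.23047.
Unit vector along 125° is (sin 125°, cos 125°) = (0.8192, -0.5736).
Slope in that direction = a·(0.8192) + b·(-0.5736) = −0.18362.
Apparent dip = arctan|0.18362| = 10.4° (true dip is 13.4°, so apparent ≤ true as expected).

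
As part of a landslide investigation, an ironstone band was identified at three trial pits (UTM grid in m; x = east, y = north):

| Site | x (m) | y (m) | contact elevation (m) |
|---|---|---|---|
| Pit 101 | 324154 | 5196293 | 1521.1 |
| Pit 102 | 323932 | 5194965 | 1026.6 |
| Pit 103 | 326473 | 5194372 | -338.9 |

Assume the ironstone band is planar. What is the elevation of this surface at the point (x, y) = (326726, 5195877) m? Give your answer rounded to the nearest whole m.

Let the plane be z = a·x + b·y + c.
Pit 102−Pit 101: −222a − 1328b = −494.5;  Pit 103−Pit 101: 2319a − 1921b = −1860.
Solving gives a = −0.43357237, b = 0.44484418.
Then c = 1521.1 − a·324154 − b·5196293 = −2169475.36.
At (326726, 5195877): z = −141659.4 + 2311355.6 − 2169475.36 = 220.9 m.

221 m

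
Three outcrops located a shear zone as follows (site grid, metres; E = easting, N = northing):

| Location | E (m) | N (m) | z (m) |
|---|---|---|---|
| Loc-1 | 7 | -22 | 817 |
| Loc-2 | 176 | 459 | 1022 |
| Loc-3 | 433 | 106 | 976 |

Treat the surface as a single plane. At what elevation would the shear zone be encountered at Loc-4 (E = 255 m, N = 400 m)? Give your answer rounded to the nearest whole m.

Let the plane be z = a·E + b·N + c.
Loc-2−Loc-1: 169a + 481b = 205;  Loc-3−Loc-1: 426a + 128b = 159.
Solving gives a = 0.27412, b = 0.32988.
Then c = 817 − a·7 − b·-22 = 822.34.
At (255, 400): z = 69.9 + 132.0 + 822.34 = 1024.2 m.

1024 m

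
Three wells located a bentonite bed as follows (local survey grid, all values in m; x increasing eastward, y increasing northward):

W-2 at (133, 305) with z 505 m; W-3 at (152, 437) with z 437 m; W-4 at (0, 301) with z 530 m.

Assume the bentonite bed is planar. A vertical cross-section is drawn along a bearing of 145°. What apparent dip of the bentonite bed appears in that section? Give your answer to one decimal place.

Two edge vectors: W-2→W-3 = (19, 132, -68), W-2→W-4 = (-133, -4, 25).
Normal n = (W-2→W-3) × (W-2→W-4) = (3028, 8569, 17480).
So ∂z/∂x = −n_x/n_z = −0.17323 and ∂z/∂y = −n_y/n_z = −0.49022.
Unit vector along 145° is (sin 145°, cos 145°) = (0.5736, -0.8192).
Slope in that direction = a·(0.5736) + b·(-0.8192) = 0.30220.
Apparent dip = arctan|0.30220| = 16.8° (true dip is 27.5°, so apparent ≤ true as expected).

16.8°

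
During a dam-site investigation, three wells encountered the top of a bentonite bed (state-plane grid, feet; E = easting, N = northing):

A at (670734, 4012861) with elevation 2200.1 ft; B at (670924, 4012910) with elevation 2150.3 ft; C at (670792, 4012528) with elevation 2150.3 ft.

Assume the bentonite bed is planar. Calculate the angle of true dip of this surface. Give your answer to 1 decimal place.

16.9°

Let the plane be z = a·E + b·N + c.
B−A: 190a + 49b = −49.8;  C−A: 58a − 333b = −49.8.
Solving gives a = −0.28775, b = 0.09943.
Gradient magnitude |∇z| = √(a² + b²) = √(0.08280 + 0.00989) = 0.30444.
True dip = arctan(0.30444) = 16.9°, dipping toward ESE (azimuth ≈ 109°).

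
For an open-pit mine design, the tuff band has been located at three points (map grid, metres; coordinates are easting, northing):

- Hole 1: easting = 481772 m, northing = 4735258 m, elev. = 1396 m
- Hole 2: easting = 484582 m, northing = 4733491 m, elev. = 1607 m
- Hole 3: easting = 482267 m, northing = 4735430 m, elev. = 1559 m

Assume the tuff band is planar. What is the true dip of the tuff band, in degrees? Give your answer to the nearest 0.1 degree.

Let the plane be z = a·easting + b·northing + c.
Hole 2−Hole 1: 2810a − 1767b = 211;  Hole 3−Hole 1: 495a + 172b = 163.
Solving gives a = 0.23882, b = 0.26037.
Gradient magnitude |∇z| = √(a² + b²) = √(0.05703 + 0.06780) = 0.35331.
True dip = arctan(0.35331) = 19.5°, dipping toward SW (azimuth ≈ 223°).

19.5°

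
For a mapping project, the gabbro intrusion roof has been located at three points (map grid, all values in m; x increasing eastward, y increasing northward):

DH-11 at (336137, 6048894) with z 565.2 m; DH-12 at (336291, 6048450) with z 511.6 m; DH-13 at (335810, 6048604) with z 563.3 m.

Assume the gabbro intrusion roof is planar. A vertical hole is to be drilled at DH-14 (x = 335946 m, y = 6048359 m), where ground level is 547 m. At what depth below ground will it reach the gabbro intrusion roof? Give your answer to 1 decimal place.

17.2 m

Let the plane be z = a·x + b·y + c.
DH-12−DH-11: 154a − 444b = −53.6;  DH-13−DH-11: −327a − 290b = −1.9.
Solving gives a = −0.077432472, b = 0.093863512.
Then c = 565.2 − a·336137 − b·6048894 = −541177.31.
At (335946, 6048359): z_contact = −26013.13 + 567720.22 − 541177.31 = 529.77 m.
Depth below ground = 547 − 529.77 = 17.2 m.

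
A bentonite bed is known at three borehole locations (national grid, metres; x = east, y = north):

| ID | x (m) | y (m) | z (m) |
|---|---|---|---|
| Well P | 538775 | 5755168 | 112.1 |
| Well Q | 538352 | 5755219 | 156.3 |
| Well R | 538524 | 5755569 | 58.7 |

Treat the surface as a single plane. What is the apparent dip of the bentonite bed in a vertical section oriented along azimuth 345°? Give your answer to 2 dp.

Two edge vectors: Well P→Well Q = (-423, 51, 44.2), Well P→Well R = (-251, 401, -53.4).
Normal n = (Well P→Well Q) × (Well P→Well R) = (-20447.6, -33682.4, -156822).
So ∂z/∂x = −n_x/n_z = −0.13039 and ∂z/∂y = −n_y/n_z = −0.21478.
Unit vector along 345° is (sin 345°, cos 345°) = (-0.2588, 0.9659).
Slope in that direction = a·(-0.2588) + b·(0.9659) = −0.17372.
Apparent dip = arctan|0.17372| = 9.85° (true dip is 14.1°, so apparent ≤ true as expected).

9.85°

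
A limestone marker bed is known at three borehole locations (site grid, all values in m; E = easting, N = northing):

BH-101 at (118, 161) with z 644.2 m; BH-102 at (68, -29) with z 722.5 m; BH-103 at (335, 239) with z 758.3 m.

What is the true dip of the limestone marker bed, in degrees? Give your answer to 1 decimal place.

Two edge vectors: BH-101→BH-102 = (-50, -190, 78.3), BH-101→BH-103 = (217, 78, 114.1).
Normal n = (BH-101→BH-102) × (BH-101→BH-103) = (-27786.4, 22696.1, 37330).
So ∂z/∂E = −n_x/n_z = 0.74435 and ∂z/∂N = −n_y/n_z = −0.60799.
Gradient magnitude |∇z| = √(a² + b²) = √(0.55405 + 0.36965) = 0.96109.
True dip = arctan(0.96109) = 43.9°, dipping toward NW (azimuth ≈ 309°).

43.9°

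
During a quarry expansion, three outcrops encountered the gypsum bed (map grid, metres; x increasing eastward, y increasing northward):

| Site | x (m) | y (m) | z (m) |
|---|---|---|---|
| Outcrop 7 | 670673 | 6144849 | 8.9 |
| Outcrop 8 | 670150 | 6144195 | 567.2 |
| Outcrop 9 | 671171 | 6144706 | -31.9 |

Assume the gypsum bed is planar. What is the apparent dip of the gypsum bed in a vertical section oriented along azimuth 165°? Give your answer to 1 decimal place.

28.8°

Two edge vectors: Outcrop 7→Outcrop 8 = (-523, -654, 558.3), Outcrop 7→Outcrop 9 = (498, -143, -40.8).
Normal n = (Outcrop 7→Outcrop 8) × (Outcrop 7→Outcrop 9) = (106520.1, 256695, 400481).
So ∂z/∂x = −n_x/n_z = −0.26598 and ∂z/∂y = −n_y/n_z = −0.64097.
Unit vector along 165° is (sin 165°, cos 165°) = (0.2588, -0.9659).
Slope in that direction = a·(0.2588) + b·(-0.9659) = 0.55029.
Apparent dip = arctan|0.55029| = 28.8° (true dip is 34.8°, so apparent ≤ true as expected).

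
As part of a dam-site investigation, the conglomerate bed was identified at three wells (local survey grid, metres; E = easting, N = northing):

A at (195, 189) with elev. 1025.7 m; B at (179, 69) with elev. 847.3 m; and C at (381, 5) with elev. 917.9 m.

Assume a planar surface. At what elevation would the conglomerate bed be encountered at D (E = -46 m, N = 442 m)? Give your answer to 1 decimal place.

Two edge vectors: A→B = (-16, -120, -178.4), A→C = (186, -184, -107.8).
Normal n = (A→B) × (A→C) = (-19889.6, -34907.2, 25264).
So ∂z/∂E = −n_x/n_z = 0.78727 and ∂z/∂N = −n_y/n_z = 1.38170.
Intercept c from A: 1025.7 − 153.52 − 261.14 = 611.04.
At (-46, 442): z = −36.2 + 610.7 + 611.04 = 1185.5 m.

1185.5 m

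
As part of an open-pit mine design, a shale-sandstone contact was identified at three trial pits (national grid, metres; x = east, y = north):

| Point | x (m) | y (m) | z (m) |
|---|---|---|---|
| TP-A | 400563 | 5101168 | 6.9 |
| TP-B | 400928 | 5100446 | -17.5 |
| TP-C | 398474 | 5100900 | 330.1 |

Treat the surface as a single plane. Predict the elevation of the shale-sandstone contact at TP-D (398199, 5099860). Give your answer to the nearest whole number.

Let the plane be z = a·x + b·y + c.
TP-B−TP-A: 365a − 722b = −24.4;  TP-C−TP-A: −2089a − 268b = 323.2.
Solving gives a = −0.14936361, b = −0.04171429.
Then c = 6.9 − a·400563 − b·5101168 = 272628.02.
At (398199, 5099860): z = −59476.4 − 212737.0 + 272628.02 = 414.6 m.

415 m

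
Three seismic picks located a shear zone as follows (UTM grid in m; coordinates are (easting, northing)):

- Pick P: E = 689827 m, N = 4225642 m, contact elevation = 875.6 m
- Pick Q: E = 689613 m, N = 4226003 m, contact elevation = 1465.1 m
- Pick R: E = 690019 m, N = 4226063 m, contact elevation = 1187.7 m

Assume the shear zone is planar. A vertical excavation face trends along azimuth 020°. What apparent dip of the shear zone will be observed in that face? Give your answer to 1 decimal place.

Let the plane be z = a·E + b·N + c.
Pick Q−Pick P: −214a + 361b = 589.5;  Pick R−Pick P: 192a + 421b = 312.1.
Solving gives a = −0.85010, b = 1.12903.
Unit vector along 020° is (sin 20°, cos 20°) = (0.3420, 0.9397).
Slope in that direction = a·(0.3420) + b·(0.9397) = 0.77018.
Apparent dip = arctan|0.77018| = 37.6° (true dip is 54.7°, so apparent ≤ true as expected).

37.6°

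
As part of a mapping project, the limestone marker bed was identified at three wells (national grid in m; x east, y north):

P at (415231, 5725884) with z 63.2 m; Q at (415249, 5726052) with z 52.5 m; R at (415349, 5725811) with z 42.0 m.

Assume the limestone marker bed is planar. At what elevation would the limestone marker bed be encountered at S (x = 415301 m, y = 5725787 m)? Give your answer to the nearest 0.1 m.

52.9 m

Let the plane be z = a·x + b·y + c.
Q−P: 18a + 168b = −10.7;  R−P: 118a − 73b = −21.2.
Solving gives a = −0.205445170, b = −0.041678494.
Then c = 63.2 − a·415231 − b·5725884 = 324016.62.
At (415301, 5725787): z = −85321.6 − 238642.2 + 324016.62 = 52.9 m.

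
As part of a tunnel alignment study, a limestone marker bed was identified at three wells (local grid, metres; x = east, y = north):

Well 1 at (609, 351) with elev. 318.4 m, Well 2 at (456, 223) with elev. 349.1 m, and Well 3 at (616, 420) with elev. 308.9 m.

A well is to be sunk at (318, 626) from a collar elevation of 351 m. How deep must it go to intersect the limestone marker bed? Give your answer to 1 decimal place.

40.7 m

Two edge vectors: Well 1→Well 2 = (-153, -128, 30.7), Well 1→Well 3 = (7, 69, -9.5).
Normal n = (Well 1→Well 2) × (Well 1→Well 3) = (-902.3, -1238.6, -9661).
So ∂z/∂x = −n_x/n_z = −0.09340 and ∂z/∂y = −n_y/n_z = −0.12821.
Intercept c from Well 1: 318.4 + 56.88 + 45.00 = 420.28.
At (318, 626): z_contact = −29.70 − 80.26 + 420.28 = 310.32 m.
Depth below ground = 351 − 310.32 = 40.7 m.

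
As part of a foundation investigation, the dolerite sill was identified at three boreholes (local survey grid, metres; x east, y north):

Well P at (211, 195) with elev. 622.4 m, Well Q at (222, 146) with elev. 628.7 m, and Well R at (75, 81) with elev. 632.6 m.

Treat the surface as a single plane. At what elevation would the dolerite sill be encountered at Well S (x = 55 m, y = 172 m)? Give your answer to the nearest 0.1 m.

620.9 m

Let the plane be z = a·x + b·y + c.
Well Q−Well P: 11a − 49b = 6.3;  Well R−Well P: −136a − 114b = 10.2.
Solving gives a = 0.02758, b = −0.12238.
Then c = 622.4 − a·211 − b·195 = 640.44.
At (55, 172): z = 1.5 − 21.0 + 640.44 = 620.9 m.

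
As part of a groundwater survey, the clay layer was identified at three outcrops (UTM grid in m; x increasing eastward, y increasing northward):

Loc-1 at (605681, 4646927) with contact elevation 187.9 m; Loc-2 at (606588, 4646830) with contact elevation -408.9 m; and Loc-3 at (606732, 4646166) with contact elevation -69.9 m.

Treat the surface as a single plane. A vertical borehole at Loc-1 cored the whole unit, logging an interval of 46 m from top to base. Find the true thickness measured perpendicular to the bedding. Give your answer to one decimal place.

32.7 m

Let the plane be z = a·x + b·y + c.
Loc-2−Loc-1: 907a − 97b = −596.8;  Loc-3−Loc-1: 1051a − 761b = −257.8.
Solving gives a = −0.72951, b = −0.66875.
|∇z| = √(a²+b²) = 0.98965, so dip δ = arctan(0.98965) = 44.70°.
True thickness = vertical thickness × cos δ = 46 × cos 44.70° = 32.7 m.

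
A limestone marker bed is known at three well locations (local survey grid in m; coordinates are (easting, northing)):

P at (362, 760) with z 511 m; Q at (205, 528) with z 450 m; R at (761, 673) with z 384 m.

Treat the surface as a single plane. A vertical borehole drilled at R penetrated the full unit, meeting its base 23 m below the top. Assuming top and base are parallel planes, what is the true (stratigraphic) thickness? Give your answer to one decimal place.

Two edge vectors: P→Q = (-157, -232, -61), P→R = (399, -87, -127).
Normal n = (P→Q) × (P→R) = (24157, -44278, 106227).
So ∂z/∂E = −n_x/n_z = −0.22741 and ∂z/∂N = −n_y/n_z = 0.41682.
|∇z| = √(a²+b²) = 0.47482, so dip δ = arctan(0.47482) = 25.40°.
True thickness = vertical thickness × cos δ = 23 × cos 25.40° = 20.8 m.

20.8 m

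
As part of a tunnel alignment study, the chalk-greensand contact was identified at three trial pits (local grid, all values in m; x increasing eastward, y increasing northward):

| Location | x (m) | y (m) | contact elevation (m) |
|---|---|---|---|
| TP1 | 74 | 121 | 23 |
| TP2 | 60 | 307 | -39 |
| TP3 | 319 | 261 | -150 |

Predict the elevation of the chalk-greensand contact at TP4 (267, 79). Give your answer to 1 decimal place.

Let the plane be z = a·x + b·y + c.
TP2−TP1: −14a + 186b = −62;  TP3−TP1: 245a + 140b = −173.
Solving gives a = −0.49438, b = −0.37054.
Then c = 23 − a·74 − b·121 = 104.42.
At (267, 79): z = −132.0 − 29.3 + 104.42 = -56.9 m.

-56.9 m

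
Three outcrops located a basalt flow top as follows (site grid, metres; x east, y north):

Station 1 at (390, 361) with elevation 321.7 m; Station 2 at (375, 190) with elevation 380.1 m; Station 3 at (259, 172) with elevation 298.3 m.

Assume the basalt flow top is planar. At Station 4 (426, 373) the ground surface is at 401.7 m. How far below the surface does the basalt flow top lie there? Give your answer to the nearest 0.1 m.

57.2 m

Two edge vectors: Station 1→Station 2 = (-15, -171, 58.4), Station 1→Station 3 = (-131, -189, -23.4).
Normal n = (Station 1→Station 2) × (Station 1→Station 3) = (15039, -8001.4, -19566).
So ∂z/∂x = −n_x/n_z = 0.76863 and ∂z/∂y = −n_y/n_z = −0.40894.
Intercept c from Station 1: 321.7 − 299.77 + 147.63 = 169.56.
At (426, 373): z_contact = 327.44 − 152.54 + 169.56 = 344.46 m.
Depth below ground = 401.7 − 344.46 = 57.2 m.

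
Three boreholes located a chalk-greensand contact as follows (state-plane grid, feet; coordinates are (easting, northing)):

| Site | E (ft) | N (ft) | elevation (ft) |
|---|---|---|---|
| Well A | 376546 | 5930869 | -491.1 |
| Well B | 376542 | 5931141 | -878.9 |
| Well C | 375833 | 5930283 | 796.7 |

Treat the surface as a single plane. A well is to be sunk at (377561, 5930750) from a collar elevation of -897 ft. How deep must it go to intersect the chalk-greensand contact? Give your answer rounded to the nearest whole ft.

60 ft

Two edge vectors: Well A→Well B = (-4, 272, -387.8), Well A→Well C = (-713, -586, 1287.8).
Normal n = (Well A→Well B) × (Well A→Well C) = (123030.8, 281652.6, 196280).
So ∂z/∂E = −n_x/n_z = −0.62681272 and ∂z/∂N = −n_y/n_z = −1.43495313.
Intercept c from Well A: -491.1 + 236023.82 + 8510519.02 = 8746051.75.
At (377561, 5930750): z_contact = −236660.0 − 8510348.3 + 8746051.75 = -956.6 ft.
Depth below ground = -897 − (-956.6) = 60 ft.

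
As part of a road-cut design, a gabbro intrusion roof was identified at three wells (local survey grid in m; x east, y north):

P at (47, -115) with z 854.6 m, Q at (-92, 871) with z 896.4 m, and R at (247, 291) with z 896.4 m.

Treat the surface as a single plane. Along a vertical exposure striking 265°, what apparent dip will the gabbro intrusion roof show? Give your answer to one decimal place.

5.7°

Two edge vectors: P→Q = (-139, 986, 41.8), P→R = (200, 406, 41.8).
Normal n = (P→Q) × (P→R) = (24244, 14170.2, -253634).
So ∂z/∂x = −n_x/n_z = 0.09559 and ∂z/∂y = −n_y/n_z = 0.05587.
Unit vector along 265° is (sin 265°, cos 265°) = (-0.9962, -0.0872).
Slope in that direction = a·(-0.9962) + b·(-0.0872) = −0.10009.
Apparent dip = arctan|0.10009| = 5.7° (true dip is 6.3°, so apparent ≤ true as expected).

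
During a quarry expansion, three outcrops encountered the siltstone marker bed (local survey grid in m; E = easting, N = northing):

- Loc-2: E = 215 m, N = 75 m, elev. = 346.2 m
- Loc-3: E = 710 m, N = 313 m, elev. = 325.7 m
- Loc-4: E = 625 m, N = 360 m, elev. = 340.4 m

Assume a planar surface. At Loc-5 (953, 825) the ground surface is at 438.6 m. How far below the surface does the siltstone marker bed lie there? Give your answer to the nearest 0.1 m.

72.7 m

Let the plane be z = a·E + b·N + c.
Loc-3−Loc-2: 495a + 238b = −20.5;  Loc-4−Loc-2: 410a + 285b = −5.8.
Solving gives a = −0.10259, b = 0.12723.
Then c = 346.2 − a·215 − b·75 = 358.71.
At (953, 825): z_contact = −97.77 + 104.97 + 358.71 = 365.91 m.
Depth below ground = 438.6 − 365.91 = 72.7 m.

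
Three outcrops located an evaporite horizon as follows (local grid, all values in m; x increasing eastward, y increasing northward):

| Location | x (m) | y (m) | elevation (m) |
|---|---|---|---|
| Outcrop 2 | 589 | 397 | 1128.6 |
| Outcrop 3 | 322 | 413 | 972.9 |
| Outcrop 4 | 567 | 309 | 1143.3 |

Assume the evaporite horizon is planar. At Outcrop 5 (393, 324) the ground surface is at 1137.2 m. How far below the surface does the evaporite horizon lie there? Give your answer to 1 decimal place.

96.8 m

Two edge vectors: Outcrop 2→Outcrop 3 = (-267, 16, -155.7), Outcrop 2→Outcrop 4 = (-22, -88, 14.7).
Normal n = (Outcrop 2→Outcrop 3) × (Outcrop 2→Outcrop 4) = (-13466.4, 7350.3, 23848).
So ∂z/∂x = −n_x/n_z = 0.56468 and ∂z/∂y = −n_y/n_z = −0.30821.
Intercept c from Outcrop 2: 1128.6 − 332.59 + 122.36 = 918.37.
At (393, 324): z_contact = 221.92 − 99.86 + 918.37 = 1040.42 m.
Depth below ground = 1137.2 − 1040.42 = 96.8 m.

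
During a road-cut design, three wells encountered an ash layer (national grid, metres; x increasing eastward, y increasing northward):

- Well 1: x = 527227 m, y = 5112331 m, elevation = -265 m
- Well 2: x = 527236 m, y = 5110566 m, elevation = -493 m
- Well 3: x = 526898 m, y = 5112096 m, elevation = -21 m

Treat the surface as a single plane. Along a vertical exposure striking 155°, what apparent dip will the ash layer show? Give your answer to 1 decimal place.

24.9°

Two edge vectors: Well 1→Well 2 = (9, -1765, -228), Well 1→Well 3 = (-329, -235, 244).
Normal n = (Well 1→Well 2) × (Well 1→Well 3) = (-484240, 72816, -582800).
So ∂z/∂x = −n_x/n_z = −0.83089 and ∂z/∂y = −n_y/n_z = 0.12494.
Unit vector along 155° is (sin 155°, cos 155°) = (0.4226, -0.9063).
Slope in that direction = a·(0.4226) + b·(-0.9063) = −0.46438.
Apparent dip = arctan|0.46438| = 24.9° (true dip is 40.0°, so apparent ≤ true as expected).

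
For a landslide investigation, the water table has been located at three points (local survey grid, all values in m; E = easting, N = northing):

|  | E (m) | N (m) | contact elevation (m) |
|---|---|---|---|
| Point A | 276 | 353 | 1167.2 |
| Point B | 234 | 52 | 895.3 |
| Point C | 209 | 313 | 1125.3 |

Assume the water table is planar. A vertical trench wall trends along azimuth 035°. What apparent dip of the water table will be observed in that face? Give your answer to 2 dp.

38.06°

Let the plane be z = a·E + b·N + c.
Point B−Point A: −42a − 301b = −271.9;  Point C−Point A: −67a − 40b = −41.9.
Solving gives a = 0.09390, b = 0.89022.
Unit vector along 035° is (sin 35°, cos 35°) = (0.5736, 0.8192).
Slope in that direction = a·(0.5736) + b·(0.8192) = 0.78308.
Apparent dip = arctan|0.78308| = 38.06° (true dip is 41.8°, so apparent ≤ true as expected).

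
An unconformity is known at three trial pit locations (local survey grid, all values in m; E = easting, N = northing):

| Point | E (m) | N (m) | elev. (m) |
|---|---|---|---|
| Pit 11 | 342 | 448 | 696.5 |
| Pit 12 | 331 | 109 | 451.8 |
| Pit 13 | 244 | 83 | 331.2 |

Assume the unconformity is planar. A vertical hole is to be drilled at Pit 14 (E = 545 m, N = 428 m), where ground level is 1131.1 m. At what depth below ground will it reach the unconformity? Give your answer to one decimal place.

Let the plane be z = a·E + b·N + c.
Pit 12−Pit 11: −11a − 339b = −244.7;  Pit 13−Pit 11: −98a − 365b = −365.3.
Solving gives a = 1.18195, b = 0.68348.
Then c = 696.5 − a·342 − b·448 = −13.92.
At (545, 428): z_contact = 644.16 + 292.53 − 13.92 = 922.77 m.
Depth below ground = 1131.1 − 922.77 = 208.3 m.

208.3 m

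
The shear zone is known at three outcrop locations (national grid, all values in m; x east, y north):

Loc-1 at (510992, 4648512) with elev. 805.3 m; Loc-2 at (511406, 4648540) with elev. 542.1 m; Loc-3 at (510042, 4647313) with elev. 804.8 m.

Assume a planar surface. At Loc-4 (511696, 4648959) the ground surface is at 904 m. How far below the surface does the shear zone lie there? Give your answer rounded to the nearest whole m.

334 m

Two edge vectors: Loc-1→Loc-2 = (414, 28, -263.2), Loc-1→Loc-3 = (-950, -1199, -0.5).
Normal n = (Loc-1→Loc-2) × (Loc-1→Loc-3) = (-315590.8, 250247, -469786).
So ∂z/∂x = −n_x/n_z = −0.67177566 and ∂z/∂y = −n_y/n_z = 0.53268297.
Intercept c from Loc-1: 805.3 + 343271.99 − 2476183.16 = −2132105.87.
At (511696, 4648959): z_contact = −343744.9 + 2476421.3 − 2132105.87 = 570.5 m.
Depth below ground = 904 − 570.5 = 334 m.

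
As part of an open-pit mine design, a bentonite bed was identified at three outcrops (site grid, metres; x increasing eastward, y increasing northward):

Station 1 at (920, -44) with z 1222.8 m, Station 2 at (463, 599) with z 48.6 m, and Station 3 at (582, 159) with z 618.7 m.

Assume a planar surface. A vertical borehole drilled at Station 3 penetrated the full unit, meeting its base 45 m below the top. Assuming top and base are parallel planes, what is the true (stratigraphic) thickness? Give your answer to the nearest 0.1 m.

24.4 m

Two edge vectors: Station 1→Station 2 = (-457, 643, -1174.2), Station 1→Station 3 = (-338, 203, -604.1).
Normal n = (Station 1→Station 2) × (Station 1→Station 3) = (-150073.7, 120805.9, 124563).
So ∂z/∂x = −n_x/n_z = 1.20480 and ∂z/∂y = −n_y/n_z = −0.96984.
|∇z| = √(a²+b²) = 1.54665, so dip δ = arctan(1.54665) = 57.11°.
True thickness = vertical thickness × cos δ = 45 × cos 57.11° = 24.4 m.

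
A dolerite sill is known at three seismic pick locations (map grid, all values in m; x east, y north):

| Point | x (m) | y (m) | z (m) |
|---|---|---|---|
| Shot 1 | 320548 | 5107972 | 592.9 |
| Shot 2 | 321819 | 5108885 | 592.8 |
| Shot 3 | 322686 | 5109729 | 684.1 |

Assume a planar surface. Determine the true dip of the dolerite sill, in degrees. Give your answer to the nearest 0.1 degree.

Let the plane be z = a·x + b·y + c.
Shot 2−Shot 1: 1271a + 913b = −0.1;  Shot 3−Shot 1: 2138a + 1757b = 91.2.
Solving gives a = −0.29678, b = 0.41305.
Gradient magnitude |∇z| = √(a² + b²) = √(0.08808 + 0.17061) = 0.50861.
True dip = arctan(0.50861) = 27.0°, dipping toward SE (azimuth ≈ 144°).

27.0°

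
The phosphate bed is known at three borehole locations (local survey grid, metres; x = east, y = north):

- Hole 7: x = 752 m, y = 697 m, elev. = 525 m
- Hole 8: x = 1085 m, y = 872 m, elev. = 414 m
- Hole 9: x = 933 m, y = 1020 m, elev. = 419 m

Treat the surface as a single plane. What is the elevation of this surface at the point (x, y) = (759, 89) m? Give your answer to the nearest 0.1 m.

645.2 m

Let the plane be z = a·x + b·y + c.
Hole 8−Hole 7: 333a + 175b = −111;  Hole 9−Hole 7: 181a + 323b = −106.
Solving gives a = −0.228019, b = −0.200398.
Then c = 525 − a·752 − b·697 = 836.15.
At (759, 89): z = −173.1 − 17.8 + 836.15 = 645.2 m.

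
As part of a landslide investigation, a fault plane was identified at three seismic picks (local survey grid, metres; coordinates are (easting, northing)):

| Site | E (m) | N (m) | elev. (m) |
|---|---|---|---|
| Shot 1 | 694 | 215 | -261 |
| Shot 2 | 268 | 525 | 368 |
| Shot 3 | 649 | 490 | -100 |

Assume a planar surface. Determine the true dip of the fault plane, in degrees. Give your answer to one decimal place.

51.4°

Let the plane be z = a·E + b·N + c.
Shot 2−Shot 1: −426a + 310b = 629;  Shot 3−Shot 1: −45a + 275b = 161.
Solving gives a = −1.19249, b = 0.39032.
Gradient magnitude |∇z| = √(a² + b²) = √(1.42203 + 0.15235) = 1.25474.
True dip = arctan(1.25474) = 51.4°, dipping toward ESE (azimuth ≈ 108°).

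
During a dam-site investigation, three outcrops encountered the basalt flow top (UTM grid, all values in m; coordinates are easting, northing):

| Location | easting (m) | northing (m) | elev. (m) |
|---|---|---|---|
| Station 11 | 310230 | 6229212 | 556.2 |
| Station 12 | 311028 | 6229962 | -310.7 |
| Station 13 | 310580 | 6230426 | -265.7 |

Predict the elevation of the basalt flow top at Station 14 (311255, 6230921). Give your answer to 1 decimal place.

Two edge vectors: Station 11→Station 12 = (798, 750, -866.9), Station 11→Station 13 = (350, 1214, -821.9).
Normal n = (Station 11→Station 12) × (Station 11→Station 13) = (435991.6, 352461.2, 706272).
So ∂z/∂easting = −n_x/n_z = −0.617314009 and ∂z/∂northing = −n_y/n_z = −0.499044561.
Intercept c from Station 11: 556.2 + 191509.33 + 3108654.37 = 3300719.89.
At (311255, 6230921): z = −192142.1 − 3109507.2 + 3300719.89 = -929.4 m.

-929.4 m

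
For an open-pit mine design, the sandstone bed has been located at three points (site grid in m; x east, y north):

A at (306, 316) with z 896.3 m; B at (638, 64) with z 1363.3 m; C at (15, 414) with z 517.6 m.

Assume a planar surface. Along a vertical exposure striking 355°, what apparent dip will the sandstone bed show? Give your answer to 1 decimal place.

Two edge vectors: A→B = (332, -252, 467), A→C = (-291, 98, -378.7).
Normal n = (A→B) × (A→C) = (49666.4, -10168.6, -40796).
So ∂z/∂x = −n_x/n_z = 1.21743 and ∂z/∂y = −n_y/n_z = −0.24925.
Unit vector along 355° is (sin 355°, cos 355°) = (-0.0872, 0.9962).
Slope in that direction = a·(-0.0872) + b·(0.9962) = −0.35441.
Apparent dip = arctan|0.35441| = 19.5° (true dip is 51.2°, so apparent ≤ true as expected).

19.5°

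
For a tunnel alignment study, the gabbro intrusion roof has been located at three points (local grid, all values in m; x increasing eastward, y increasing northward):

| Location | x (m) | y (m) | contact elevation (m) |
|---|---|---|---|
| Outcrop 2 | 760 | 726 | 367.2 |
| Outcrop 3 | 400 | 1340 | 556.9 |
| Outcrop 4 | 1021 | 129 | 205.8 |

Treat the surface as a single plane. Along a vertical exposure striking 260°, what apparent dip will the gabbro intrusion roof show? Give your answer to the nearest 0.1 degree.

12.8°

Let the plane be z = a·x + b·y + c.
Outcrop 3−Outcrop 2: −360a + 614b = 189.7;  Outcrop 4−Outcrop 2: 261a − 597b = −161.4.
Solving gives a = −0.25887, b = 0.15718.
Unit vector along 260° is (sin 260°, cos 260°) = (-0.9848, -0.1736).
Slope in that direction = a·(-0.9848) + b·(-0.1736) = 0.22764.
Apparent dip = arctan|0.22764| = 12.8° (true dip is 16.8°, so apparent ≤ true as expected).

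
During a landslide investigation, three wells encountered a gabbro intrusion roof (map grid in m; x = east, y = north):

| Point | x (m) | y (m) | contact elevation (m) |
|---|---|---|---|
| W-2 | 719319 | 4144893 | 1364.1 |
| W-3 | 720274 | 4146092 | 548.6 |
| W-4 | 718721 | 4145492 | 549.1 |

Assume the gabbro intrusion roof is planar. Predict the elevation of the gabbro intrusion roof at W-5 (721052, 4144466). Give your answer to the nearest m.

Two edge vectors: W-2→W-3 = (955, 1199, -815.5), W-2→W-4 = (-598, 599, -815).
Normal n = (W-2→W-3) × (W-2→W-4) = (-488700.5, 1265994, 1289047).
So ∂z/∂x = −n_x/n_z = 0.37911767 and ∂z/∂y = −n_y/n_z = −0.98211625.
Intercept c from W-2: 1364.1 − 272706.55 + 4070766.75 = 3799424.31.
At (721052, 4144466): z = 273363.6 − 4070347.4 + 3799424.31 = 2440.5 m.

2440 m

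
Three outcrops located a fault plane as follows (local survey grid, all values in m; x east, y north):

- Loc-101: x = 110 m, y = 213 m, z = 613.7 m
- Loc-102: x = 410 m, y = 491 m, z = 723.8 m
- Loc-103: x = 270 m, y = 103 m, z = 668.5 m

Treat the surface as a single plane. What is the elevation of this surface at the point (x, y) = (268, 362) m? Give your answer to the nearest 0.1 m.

671.7 m

Let the plane be z = a·x + b·y + c.
Loc-102−Loc-101: 300a + 278b = 110.1;  Loc-103−Loc-101: 160a − 110b = 54.8.
Solving gives a = 0.35293, b = 0.01518.
Then c = 613.7 − a·110 − b·213 = 571.64.
At (268, 362): z = 94.6 + 5.5 + 571.64 = 671.7 m.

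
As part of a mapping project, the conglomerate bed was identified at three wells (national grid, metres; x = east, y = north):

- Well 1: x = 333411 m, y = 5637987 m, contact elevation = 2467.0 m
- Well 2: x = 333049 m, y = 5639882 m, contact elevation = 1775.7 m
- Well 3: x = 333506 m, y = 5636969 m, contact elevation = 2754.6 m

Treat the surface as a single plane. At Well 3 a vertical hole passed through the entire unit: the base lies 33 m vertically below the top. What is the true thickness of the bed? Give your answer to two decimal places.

24.94 m

Two edge vectors: Well 1→Well 2 = (-362, 1895, -691.3), Well 1→Well 3 = (95, -1018, 287.6).
Normal n = (Well 1→Well 2) × (Well 1→Well 3) = (-158741.4, 38437.7, 188491).
So ∂z/∂x = −n_x/n_z = 0.84217 and ∂z/∂y = −n_y/n_z = −0.20392.
|∇z| = √(a²+b²) = 0.86651, so dip δ = arctan(0.86651) = 40.91°.
True thickness = vertical thickness × cos δ = 33 × cos 40.91° = 24.94 m.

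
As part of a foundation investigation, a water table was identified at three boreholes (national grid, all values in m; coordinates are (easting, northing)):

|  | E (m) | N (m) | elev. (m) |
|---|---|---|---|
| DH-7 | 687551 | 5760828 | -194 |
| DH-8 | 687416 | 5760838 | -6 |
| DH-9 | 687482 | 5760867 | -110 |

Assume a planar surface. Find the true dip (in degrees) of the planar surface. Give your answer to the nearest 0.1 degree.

55.6°

Let the plane be z = a·E + b·N + c.
DH-8−DH-7: −135a + 10b = 188;  DH-9−DH-7: −69a + 39b = 84.
Solving gives a = −1.41902, b = −0.35672.
Gradient magnitude |∇z| = √(a² + b²) = √(2.01361 + 0.12725) = 1.46317.
True dip = arctan(1.46317) = 55.6°, dipping toward ENE (azimuth ≈ 076°).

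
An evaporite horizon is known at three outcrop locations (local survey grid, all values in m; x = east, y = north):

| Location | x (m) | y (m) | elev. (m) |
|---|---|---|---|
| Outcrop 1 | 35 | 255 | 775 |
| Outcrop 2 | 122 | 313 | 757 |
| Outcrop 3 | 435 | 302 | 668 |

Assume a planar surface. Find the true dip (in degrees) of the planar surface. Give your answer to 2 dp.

16.77°

Let the plane be z = a·x + b·y + c.
Outcrop 2−Outcrop 1: 87a + 58b = −18;  Outcrop 3−Outcrop 1: 400a + 47b = −107.
Solving gives a = −0.28047, b = 0.11036.
Gradient magnitude |∇z| = √(a² + b²) = √(0.07866 + 0.01218) = 0.30140.
True dip = arctan(0.30140) = 16.77°, dipping toward ESE (azimuth ≈ 111°).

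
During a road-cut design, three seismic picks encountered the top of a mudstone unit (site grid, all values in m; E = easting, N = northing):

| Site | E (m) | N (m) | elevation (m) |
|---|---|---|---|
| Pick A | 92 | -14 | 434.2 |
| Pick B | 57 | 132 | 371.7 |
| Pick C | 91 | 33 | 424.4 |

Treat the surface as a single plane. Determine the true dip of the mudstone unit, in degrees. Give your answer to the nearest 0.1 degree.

Let the plane be z = a·E + b·N + c.
Pick B−Pick A: −35a + 146b = −62.5;  Pick C−Pick A: −1a + 47b = −9.8.
Solving gives a = 1.00514, b = −0.18712.
Gradient magnitude |∇z| = √(a² + b²) = √(1.01030 + 0.03502) = 1.02241.
True dip = arctan(1.02241) = 45.6°, dipping toward W (azimuth ≈ 281°).

45.6°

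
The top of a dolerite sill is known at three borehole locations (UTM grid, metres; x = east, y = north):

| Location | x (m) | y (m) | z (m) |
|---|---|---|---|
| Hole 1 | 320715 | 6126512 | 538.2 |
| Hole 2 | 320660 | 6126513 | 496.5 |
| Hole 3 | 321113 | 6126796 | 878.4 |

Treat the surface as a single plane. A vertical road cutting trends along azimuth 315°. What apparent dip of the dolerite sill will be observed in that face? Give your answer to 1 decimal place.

Two edge vectors: Hole 1→Hole 2 = (-55, 1, -41.7), Hole 1→Hole 3 = (398, 284, 340.2).
Normal n = (Hole 1→Hole 2) × (Hole 1→Hole 3) = (12183, 2114.4, -16018).
So ∂z/∂x = −n_x/n_z = 0.76058 and ∂z/∂y = −n_y/n_z = 0.13200.
Unit vector along 315° is (sin 315°, cos 315°) = (-0.7071, 0.7071).
Slope in that direction = a·(-0.7071) + b·(0.7071) = −0.44447.
Apparent dip = arctan|0.44447| = 24.0° (true dip is 37.7°, so apparent ≤ true as expected).

24.0°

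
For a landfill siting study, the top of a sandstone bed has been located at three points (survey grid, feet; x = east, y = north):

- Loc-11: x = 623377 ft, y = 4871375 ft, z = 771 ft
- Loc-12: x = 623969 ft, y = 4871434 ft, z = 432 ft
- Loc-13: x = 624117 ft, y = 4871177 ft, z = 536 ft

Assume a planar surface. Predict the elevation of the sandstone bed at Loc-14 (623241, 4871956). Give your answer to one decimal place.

Let the plane be z = a·x + b·y + c.
Loc-12−Loc-11: 592a + 59b = −339;  Loc-13−Loc-11: 740a − 198b = −235.
Solving gives a = −0.503412566, b = −0.694572217.
Then c = 771 − a·623377 − b·4871375 = 3698108.55.
At (623241, 4871956): z = −313747.4 − 3383925.3 + 3698108.55 = 435.9 ft.

435.9 ft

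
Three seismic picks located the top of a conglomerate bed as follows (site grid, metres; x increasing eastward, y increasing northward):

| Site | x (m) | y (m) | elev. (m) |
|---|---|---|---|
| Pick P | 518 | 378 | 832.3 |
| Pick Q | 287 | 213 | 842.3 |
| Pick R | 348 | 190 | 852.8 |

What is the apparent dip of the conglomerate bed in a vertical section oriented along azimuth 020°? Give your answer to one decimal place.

Let the plane be z = a·x + b·y + c.
Pick Q−Pick P: −231a − 165b = 10;  Pick R−Pick P: −170a − 188b = 20.5.
Solving gives a = 0.09770, b = −0.19739.
Unit vector along 020° is (sin 20°, cos 20°) = (0.3420, 0.9397).
Slope in that direction = a·(0.3420) + b·(0.9397) = −0.15207.
Apparent dip = arctan|0.15207| = 8.6° (true dip is 12.4°, so apparent ≤ true as expected).

8.6°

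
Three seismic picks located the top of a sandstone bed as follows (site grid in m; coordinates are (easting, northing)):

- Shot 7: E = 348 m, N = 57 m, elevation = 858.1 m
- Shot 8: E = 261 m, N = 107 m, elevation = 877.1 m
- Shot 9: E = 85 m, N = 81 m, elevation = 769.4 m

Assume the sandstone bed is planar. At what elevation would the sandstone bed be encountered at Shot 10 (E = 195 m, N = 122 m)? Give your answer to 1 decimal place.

Two edge vectors: Shot 7→Shot 8 = (-87, 50, 19), Shot 7→Shot 9 = (-263, 24, -88.7).
Normal n = (Shot 7→Shot 8) × (Shot 7→Shot 9) = (-4891, -12713.9, 11062).
So ∂z/∂E = −n_x/n_z = 0.44214 and ∂z/∂N = −n_y/n_z = 1.14933.
Intercept c from Shot 7: 858.1 − 153.87 − 65.51 = 638.72.
At (195, 122): z = 86.2 + 140.2 + 638.72 = 865.2 m.

865.2 m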